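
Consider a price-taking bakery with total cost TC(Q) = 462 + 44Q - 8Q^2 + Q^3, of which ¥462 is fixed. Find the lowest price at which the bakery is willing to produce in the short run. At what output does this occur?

The shutdown price is the minimum of AVC. VC = 44Q - 8Q^2 + Q^3, so AVC = 44 - 8Q + Q^2.
dAVC/dQ = -8 + 2Q = 0 gives Q = 4. min AVC = 44 - 8·4 + 4^2 = 28.
For P < ¥28 the firm produces nothing.

¥28 per unit, at Q = 4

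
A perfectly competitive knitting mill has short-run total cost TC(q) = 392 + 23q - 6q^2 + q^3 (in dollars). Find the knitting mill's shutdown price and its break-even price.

AVC = 23 - 6q + q^2; minimized at q = 3, giving min AVC = $14. That is the shutdown price.
ATC = 392/q + 23 - 6q + q^2. Setting dATC/dq = −392/q^2 − 6 + 2q = 0 gives q = 7 (since 2·7^3 − 6·7^2 = 392).
min ATC = 392/7 + 23 − 6·7 + 7^2 = $86. That is the break-even price.
Between these two prices the firm operates at a loss; above $86 it earns a profit.

Shutdown price = $14; break-even price = $86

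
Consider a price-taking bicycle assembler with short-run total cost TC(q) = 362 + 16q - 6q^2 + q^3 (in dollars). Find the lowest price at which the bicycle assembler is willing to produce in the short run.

$7 per unit

The firm shuts down when price falls below the minimum of average variable cost. AVC = VC/q = 16 - 6q + q^2.
At the minimum of AVC, MC = AVC. MC = 16 - 12q + 3q^2; setting MC = AVC gives 2q^2 - 6q = 0, so q = 3. min AVC = 7.
For P < $7 the firm produces nothing.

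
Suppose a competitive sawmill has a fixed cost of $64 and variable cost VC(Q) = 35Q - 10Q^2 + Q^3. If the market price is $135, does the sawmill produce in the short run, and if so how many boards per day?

Produce at Q = 10

From TC, MC = TC'(Q) = 35 - 20Q + 3Q^2 and AVC = VC/Q = 35 - 10Q + Q^2.
AVC hits its minimum where MC = AVC, at Q = 5, giving min AVC = 35 - 10·5 + 5^2 = $10.
Because $135 ≥ $10, revenue can cover variable cost; the firm operates.
P = MC gives -100 - 20Q + 3Q^2 = 0, with roots -10/3 and 10. Take the larger (rising MC): Q* = 10.
Check: AVC at Q = 10 is $35 ≤ P, so revenue covers variable cost.
Profit = P·Q − TC = 135·10 − 414 = $936.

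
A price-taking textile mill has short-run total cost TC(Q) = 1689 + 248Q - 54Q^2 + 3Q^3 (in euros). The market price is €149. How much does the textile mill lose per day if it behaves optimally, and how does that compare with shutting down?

Profit = -€237 at Q = 11

AVC = 248 - 54Q + 3Q^2 has its minimum €5 at Q = 9; price €149 clears that bar, so the firm operates.
MC = 248 - 108Q + 9Q^2. Setting P = MC and taking the root on the rising branch gives Q* = 11.
TR = 149·11 = 1639. TC = 1689 + 187 = 1876. Profit = 1639 − 1876 = -€237.
That loss of €237 beats the €1689 the firm would lose by shutting down; producing recovers €1452 of fixed cost.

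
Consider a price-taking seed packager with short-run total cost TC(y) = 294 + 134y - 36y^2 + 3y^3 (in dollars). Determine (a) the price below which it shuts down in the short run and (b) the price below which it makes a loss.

Shutdown price = $26; break-even price = $71

AVC = 134 - 36y + 3y^2; minimized at y = 6, giving min AVC = $26. That is the shutdown price.
ATC = 294/y + 134 - 36y + 3y^2. Setting dATC/dy = −294/y^2 − 36 + 6y = 0 gives y = 7 (since 6·7^3 − 36·7^2 = 294).
min ATC = 294/7 + 134 − 36·7 + 3·7^2 = $71. That is the break-even price.
For $26 ≤ P < $71 the firm produces at a loss; below $26 it shuts down.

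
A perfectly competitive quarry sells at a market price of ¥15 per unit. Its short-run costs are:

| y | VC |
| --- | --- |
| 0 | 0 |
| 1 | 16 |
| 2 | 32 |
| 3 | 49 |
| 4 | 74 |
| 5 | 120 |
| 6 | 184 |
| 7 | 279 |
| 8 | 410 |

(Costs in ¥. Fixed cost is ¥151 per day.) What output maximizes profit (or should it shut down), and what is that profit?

y = 0 (shut down); profit = -¥151

Profit at each row (π = 15y − TC): y=0: -151; y=1: -152; y=2: -153; y=3: -155; y=4: -165; y=5: -196; y=6: -245; y=7: -325; y=8: -441.
Profit is highest at y = 0. Equivalently, the lowest AVC in the table is 16/1 ≈ ¥16 at y = 1, and P = ¥15 falls below it — price never covers variable cost, so the firm shuts down and loses only its fixed cost.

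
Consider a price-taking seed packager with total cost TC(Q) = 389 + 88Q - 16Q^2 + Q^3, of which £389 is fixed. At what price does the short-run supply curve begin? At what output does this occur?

£24 per unit, at Q = 8

Short-run supply begins at min AVC. From VC = 88Q - 16Q^2 + Q^3, AVC = 88 - 16Q + Q^2.
At the minimum of AVC, MC = AVC. MC = 88 - 32Q + 3Q^2; setting MC = AVC gives 2Q^2 - 16Q = 0, so Q = 8. min AVC = 24.
For P < £24 the firm produces nothing.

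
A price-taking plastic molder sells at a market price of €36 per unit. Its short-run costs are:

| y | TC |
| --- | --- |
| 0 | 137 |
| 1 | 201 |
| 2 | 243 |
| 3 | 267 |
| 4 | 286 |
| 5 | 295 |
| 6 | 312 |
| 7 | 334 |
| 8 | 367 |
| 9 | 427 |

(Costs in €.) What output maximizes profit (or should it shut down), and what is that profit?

y = 8; profit = -€79

Profit at each row (π = 36y − TC): y=0: -137; y=1: -165; y=2: -171; y=3: -159; y=4: -142; y=5: -115; y=6: -96; y=7: -82; y=8: -79; y=9: -103.
Profit is maximized at y = 8. AVC there is 230/8 = €28.75 ≤ P, so producing beats shutting down (which would give -€137).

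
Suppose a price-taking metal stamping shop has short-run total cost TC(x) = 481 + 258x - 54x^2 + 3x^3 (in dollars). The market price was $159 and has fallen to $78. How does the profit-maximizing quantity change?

Output falls from 11 to 10

AVC = 258 - 54x + 3x^2, minimized at x = 9 where min AVC = $15. MC = 258 - 108x + 9x^2.
At P = $159 ≥ min AVC, set P = MC on the rising branch: x = 11.
At P = $78 ≥ min AVC, set P = MC: x = 10. The firm stays open but cuts output.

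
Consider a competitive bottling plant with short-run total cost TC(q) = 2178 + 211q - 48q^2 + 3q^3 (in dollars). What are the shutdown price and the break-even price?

Shutdown price = min AVC. AVC = 211 - 48q + 3q^2, with vertex at q = 8 and minimum $19.
ATC = 2178/q + 211 - 48q + 3q^2. Setting dATC/dq = −2178/q^2 − 48 + 6q = 0 gives q = 11 (since 6·11^3 − 48·11^2 = 2178).
min ATC = 2178/11 + 211 − 48·11 + 3·11^2 = $244. That is the break-even price.
For $19 ≤ P < $244 the firm produces at a loss; below $19 it shuts down.

Shutdown price = $19; break-even price = $244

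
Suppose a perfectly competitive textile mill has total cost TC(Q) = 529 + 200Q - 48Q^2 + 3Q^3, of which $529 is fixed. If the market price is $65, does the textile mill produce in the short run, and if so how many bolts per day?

Produce at Q = 9

Variable cost is VC = 200Q - 48Q^2 + 3Q^3, so AVC = VC/Q = 200 - 48Q + 3Q^2 and MC = dTC/dQ = 200 - 96Q + 9Q^2.
AVC hits its minimum where MC = AVC, at Q = 8, giving min AVC = 200 - 48·8 + 3·8^2 = $8.
Because $65 ≥ $8, revenue can cover variable cost; the firm operates.
Set P = MC: 65 = 200 - 96Q + 9Q^2 → 135 - 96Q + 9Q^2 = 0. The roots are Q = 5/3 and Q = 9; the profit-maximizing output is on the rising part of MC, so Q* = 9.
Check: AVC at Q = 9 is $11 ≤ P, so revenue covers variable cost.
Profit = P·Q − TC = 65·9 − 628 = -$43, a loss, but smaller than the $529 fixed cost the firm would lose by shutting down.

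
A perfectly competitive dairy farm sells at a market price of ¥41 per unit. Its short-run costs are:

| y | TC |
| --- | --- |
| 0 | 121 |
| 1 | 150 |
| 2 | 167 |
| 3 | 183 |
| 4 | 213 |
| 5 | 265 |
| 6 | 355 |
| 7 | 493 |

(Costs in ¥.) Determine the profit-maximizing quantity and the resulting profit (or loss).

y = 4; profit = -¥49

Tabulate TR − TC: y=0: -121; y=1: -109; y=2: -85; y=3: -60; y=4: -49; y=5: -60; y=6: -109; y=7: -206.
Profit is maximized at y = 4. AVC there is 92/4 = ¥23 ≤ P, so producing beats shutting down (which would give -¥121).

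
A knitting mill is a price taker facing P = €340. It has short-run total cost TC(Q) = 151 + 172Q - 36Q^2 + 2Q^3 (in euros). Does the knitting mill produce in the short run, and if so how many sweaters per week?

From TC, MC = TC'(Q) = 172 - 72Q + 6Q^2 and AVC = VC/Q = 172 - 36Q + 2Q^2.
AVC hits its minimum where MC = AVC, at Q = 9, giving min AVC = 172 - 36·9 + 2·9^2 = €10.
Because €340 ≥ €10, revenue can cover variable cost; the firm operates.
Solving P = MC: -168 - 72Q + 6Q^2 = 0 ⇒ Q = -2 or 14. On the upward-sloping branch, Q* = 14.
Check: AVC at Q = 14 is €60 ≤ P, so revenue covers variable cost.
Profit = P·Q − TC = 340·14 − 991 = €3769.

Produce at Q = 14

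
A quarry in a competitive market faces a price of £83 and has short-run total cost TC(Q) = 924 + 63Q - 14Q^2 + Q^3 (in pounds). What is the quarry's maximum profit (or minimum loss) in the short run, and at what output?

Profit = -£324 at Q = 10

AVC = 63 - 14Q + Q^2; min AVC = £14 at Q = 7. Since P = £83 ≥ min AVC, the firm produces.
With MC = 63 - 28Q + 3Q^2, P = MC on the upward-sloping part at Q* = 10.
TR = 83·10 = 830. TC = 924 + 230 = 1154. Profit = 830 − 1154 = -£324.
That loss of £324 beats the £924 the firm would lose by shutting down; producing recovers £600 of fixed cost.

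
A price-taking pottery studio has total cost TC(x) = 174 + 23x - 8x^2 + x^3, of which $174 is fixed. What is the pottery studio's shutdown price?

Short-run supply begins at min AVC. From VC = 23x - 8x^2 + x^3, AVC = 23 - 8x + x^2.
dAVC/dx = -8 + 2x = 0 gives x = 4. min AVC = 23 - 8·4 + 4^2 = 7.
So the shutdown price is $7.

$7 per unit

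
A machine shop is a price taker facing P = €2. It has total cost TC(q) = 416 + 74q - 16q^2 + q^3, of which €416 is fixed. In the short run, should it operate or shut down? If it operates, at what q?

Shut down

From TC, MC = TC'(q) = 74 - 32q + 3q^2 and AVC = VC/q = 74 - 16q + q^2.
AVC hits its minimum where MC = AVC, at q = 8, giving min AVC = 74 - 16·8 + 8^2 = €10.
Since P = €2 < min AVC = €10, price fails to cover variable cost at any output.
The firm minimizes its loss by shutting down and losing only its fixed cost of €416.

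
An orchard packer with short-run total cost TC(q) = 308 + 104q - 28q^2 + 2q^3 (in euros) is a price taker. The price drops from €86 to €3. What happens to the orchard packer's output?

AVC = 104 - 28q + 2q^2, minimized at q = 7 where min AVC = €6. MC = 104 - 56q + 6q^2.
With P = €86 above the shutdown price, P = MC gives q = 9.
At P = €3 < min AVC = €6, price no longer covers variable cost at any output, so the firm shuts down: q = 0.

Output falls from 9 to 0 (the firm shuts down)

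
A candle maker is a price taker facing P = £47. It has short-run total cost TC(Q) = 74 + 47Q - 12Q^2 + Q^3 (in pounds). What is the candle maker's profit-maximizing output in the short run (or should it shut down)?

Variable cost is VC = 47Q - 12Q^2 + Q^3, so AVC = VC/Q = 47 - 12Q + Q^2 and MC = dTC/dQ = 47 - 24Q + 3Q^2.
The AVC parabola has its vertex at Q = 12/2 = 6, where AVC = 47 - 12·6 + 6^2 = £11.
Because £47 ≥ £11, revenue can cover variable cost; the firm operates.
Set P = MC: 47 = 47 - 24Q + 3Q^2 → -24Q + 3Q^2 = 0. The roots are Q = 0 and Q = 8; the profit-maximizing output is on the rising part of MC, so Q* = 8.
Check: AVC at Q = 8 is £15 ≤ P, so revenue covers variable cost.
Profit = P·Q − TC = 47·8 − 194 = £182.

Produce at Q = 8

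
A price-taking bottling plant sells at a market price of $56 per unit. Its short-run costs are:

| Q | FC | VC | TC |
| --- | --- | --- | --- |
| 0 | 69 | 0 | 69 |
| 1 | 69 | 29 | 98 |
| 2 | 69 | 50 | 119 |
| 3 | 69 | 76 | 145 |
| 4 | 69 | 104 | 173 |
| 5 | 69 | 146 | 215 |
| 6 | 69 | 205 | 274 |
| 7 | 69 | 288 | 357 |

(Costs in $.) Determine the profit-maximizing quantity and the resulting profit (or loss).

Q = 5; profit = $65

Compute π = P·Q − TC at each output: Q=0: -69; Q=1: -42; Q=2: -7; Q=3: 23; Q=4: 51; Q=5: 65; Q=6: 62; Q=7: 35.
Profit is maximized at Q = 5. AVC there is 146/5 = $29.20 ≤ P, so producing beats shutting down (which would give -$69).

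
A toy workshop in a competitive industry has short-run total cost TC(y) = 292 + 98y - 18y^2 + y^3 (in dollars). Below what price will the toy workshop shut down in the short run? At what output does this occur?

$17 per unit, at y = 9

Short-run supply begins at min AVC. From VC = 98y - 18y^2 + y^3, AVC = 98 - 18y + y^2.
At the minimum of AVC, MC = AVC. MC = 98 - 36y + 3y^2; setting MC = AVC gives 2y^2 - 18y = 0, so y = 9. min AVC = 17.
The firm shuts down for any P below $17.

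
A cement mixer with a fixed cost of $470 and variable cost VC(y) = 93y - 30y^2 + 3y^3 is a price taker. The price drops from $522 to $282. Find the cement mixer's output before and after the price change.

Output falls from 11 to 9

AVC = 93 - 30y + 3y^2, minimized at y = 5 where min AVC = $18. MC = 93 - 60y + 9y^2.
With P = $522 above the shutdown price, P = MC gives y = 11.
At P = $282 ≥ min AVC, set P = MC: y = 9. The firm stays open but cuts output.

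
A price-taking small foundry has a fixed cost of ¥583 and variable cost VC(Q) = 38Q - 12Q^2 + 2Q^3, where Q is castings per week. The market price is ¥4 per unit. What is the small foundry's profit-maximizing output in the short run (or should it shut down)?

Shut down

Strip out fixed cost: VC = 38Q - 12Q^2 + 2Q^3. Then AVC = 38 - 12Q + 2Q^2 and MC = 38 - 24Q + 6Q^2.
AVC is minimized where dAVC/dQ = -12 + 4Q = 0, at Q = 3; min AVC = 38 - 12·3 + 2·3^2 = ¥20.
Since P = ¥4 < min AVC = ¥20, price fails to cover variable cost at any output.
Shutting down limits the loss to fixed cost, ¥583.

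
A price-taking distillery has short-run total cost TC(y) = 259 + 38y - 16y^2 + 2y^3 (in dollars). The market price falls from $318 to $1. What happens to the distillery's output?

MC = 38 - 32y + 6y^2; the shutdown threshold is min AVC = $6 (at y = 4).
With P = $318 above the shutdown price, P = MC gives y = 10.
At P = $1 < min AVC = $6, price no longer covers variable cost at any output, so the firm shuts down: y = 0.

Output falls from 10 to 0 (the firm shuts down)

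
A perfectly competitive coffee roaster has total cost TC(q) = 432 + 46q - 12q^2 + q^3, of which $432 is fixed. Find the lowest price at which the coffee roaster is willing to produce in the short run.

$10 per unit

The firm shuts down when price falls below the minimum of average variable cost. AVC = VC/q = 46 - 12q + q^2.
At the minimum of AVC, MC = AVC. MC = 46 - 24q + 3q^2; setting MC = AVC gives 2q^2 - 12q = 0, so q = 6. min AVC = 10.
For P < $10 the firm produces nothing.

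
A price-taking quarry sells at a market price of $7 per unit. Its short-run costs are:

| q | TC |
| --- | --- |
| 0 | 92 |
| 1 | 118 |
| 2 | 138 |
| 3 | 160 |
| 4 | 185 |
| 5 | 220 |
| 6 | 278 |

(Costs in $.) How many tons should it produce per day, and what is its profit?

Profit at each row (π = 7q − TC): q=0: -92; q=1: -111; q=2: -124; q=3: -139; q=4: -157; q=5: -185; q=6: -236.
Profit is highest at q = 0. Equivalently, the lowest AVC in the table is 68/3 ≈ $22.67 at q = 3, and P = $7 falls below it — price never covers variable cost, so the firm shuts down and loses only its fixed cost.

q = 0 (shut down); profit = -$92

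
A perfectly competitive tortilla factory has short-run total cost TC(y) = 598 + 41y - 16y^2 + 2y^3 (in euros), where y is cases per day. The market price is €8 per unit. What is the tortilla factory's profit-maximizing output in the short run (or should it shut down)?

Shut down

Variable cost is VC = 41y - 16y^2 + 2y^3, so AVC = VC/y = 41 - 16y + 2y^2 and MC = dTC/dy = 41 - 32y + 6y^2.
AVC is minimized where dAVC/dy = -16 + 4y = 0, at y = 4; min AVC = 41 - 16·4 + 2·4^2 = €9.
P = €8 lies below min AVC = €9; no output level covers variable cost.
Shutting down limits the loss to fixed cost, €598.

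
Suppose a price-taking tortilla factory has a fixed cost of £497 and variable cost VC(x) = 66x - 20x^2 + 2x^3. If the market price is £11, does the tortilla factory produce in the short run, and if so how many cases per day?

Variable cost is VC = 66x - 20x^2 + 2x^3, so AVC = VC/x = 66 - 20x + 2x^2 and MC = dTC/dx = 66 - 40x + 6x^2.
The AVC parabola has its vertex at x = 20/4 = 5, where AVC = 66 - 20·5 + 2·5^2 = £16.
P = £11 lies below min AVC = £16; no output level covers variable cost.
Shutting down limits the loss to fixed cost, £497.

Shut down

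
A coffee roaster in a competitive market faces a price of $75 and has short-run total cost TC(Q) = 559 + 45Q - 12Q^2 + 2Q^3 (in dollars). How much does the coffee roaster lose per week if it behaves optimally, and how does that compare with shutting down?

Profit = -$359 at Q = 5

AVC = 45 - 12Q + 2Q^2; min AVC = $27 at Q = 3. Since P = $75 ≥ min AVC, the firm produces.
With MC = 45 - 24Q + 6Q^2, P = MC on the upward-sloping part at Q* = 5.
TR = 75·5 = 375. TC = 559 + 175 = 734. Profit = 375 − 734 = -$359.
By producing, the firm covers all variable cost plus $200 of fixed cost; shutting down would lose the full $559.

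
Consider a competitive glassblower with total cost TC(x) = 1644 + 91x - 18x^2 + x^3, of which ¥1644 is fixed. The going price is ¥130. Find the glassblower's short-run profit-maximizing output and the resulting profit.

Profit = -¥292 at x = 13

AVC = 91 - 18x + x^2 has its minimum ¥10 at x = 9; price ¥130 clears that bar, so the firm operates.
MC = 91 - 36x + 3x^2. Setting P = MC and taking the root on the rising branch gives x* = 13.
TR = 130·13 = 1690. TC = 1644 + 338 = 1982. Profit = 1690 − 1982 = -¥292.
Shutting down would mean losing the fixed cost of ¥1644, so operating at a loss of ¥292 is better by ¥1352.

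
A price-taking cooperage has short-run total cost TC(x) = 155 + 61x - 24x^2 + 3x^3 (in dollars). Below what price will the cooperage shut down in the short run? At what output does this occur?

The firm shuts down when price falls below the minimum of average variable cost. AVC = VC/x = 61 - 24x + 3x^2.
dAVC/dx = -24 + 6x = 0 gives x = 4. min AVC = 61 - 24·4 + 3·4^2 = 13.
For P < $13 the firm produces nothing.

$13 per unit, at x = 4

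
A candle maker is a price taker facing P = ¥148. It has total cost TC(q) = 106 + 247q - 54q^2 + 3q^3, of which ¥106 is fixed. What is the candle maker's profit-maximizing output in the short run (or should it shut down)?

Variable cost is VC = 247q - 54q^2 + 3q^3, so AVC = VC/q = 247 - 54q + 3q^2 and MC = dTC/dq = 247 - 108q + 9q^2.
AVC hits its minimum where MC = AVC, at q = 9, giving min AVC = 247 - 54·9 + 3·9^2 = ¥4.
Because ¥148 ≥ ¥4, revenue can cover variable cost; the firm operates.
Set P = MC: 148 = 247 - 108q + 9q^2 → 99 - 108q + 9q^2 = 0. The roots are q = 1 and q = 11; the profit-maximizing output is on the rising part of MC, so q* = 11.
Check: AVC at q = 11 is ¥16 ≤ P, so revenue covers variable cost.
Profit = P·q − TC = 148·11 − 282 = ¥1346.

Produce at q = 11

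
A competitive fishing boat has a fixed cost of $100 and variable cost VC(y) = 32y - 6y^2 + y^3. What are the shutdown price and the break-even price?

AVC = 32 - 6y + y^2; minimized at y = 3, giving min AVC = $23. That is the shutdown price.
ATC = 100/y + 32 - 6y + y^2. Setting dATC/dy = −100/y^2 − 6 + 2y = 0 gives y = 5 (since 2·5^3 − 6·5^2 = 100).
min ATC = 100/5 + 32 − 6·5 + 5^2 = $47. That is the break-even price.
For $23 ≤ P < $47 the firm produces at a loss; below $23 it shuts down.

Shutdown price = $23; break-even price = $47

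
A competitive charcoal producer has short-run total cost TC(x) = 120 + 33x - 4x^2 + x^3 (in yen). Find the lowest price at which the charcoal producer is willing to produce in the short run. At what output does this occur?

Short-run supply begins at min AVC. From VC = 33x - 4x^2 + x^3, AVC = 33 - 4x + x^2.
At the minimum of AVC, MC = AVC. MC = 33 - 8x + 3x^2; setting MC = AVC gives 2x^2 - 4x = 0, so x = 2. min AVC = 29.
The firm shuts down for any P below ¥29.

¥29 per unit, at x = 2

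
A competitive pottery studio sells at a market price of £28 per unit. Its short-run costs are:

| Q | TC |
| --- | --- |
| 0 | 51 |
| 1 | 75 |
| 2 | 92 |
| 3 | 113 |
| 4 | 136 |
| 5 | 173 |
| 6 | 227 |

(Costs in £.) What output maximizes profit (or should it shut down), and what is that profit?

Profit at each row (π = 28Q − TC): Q=0: -51; Q=1: -47; Q=2: -36; Q=3: -29; Q=4: -24; Q=5: -33; Q=6: -59.
Profit is maximized at Q = 4. AVC there is 85/4 = £21.25 ≤ P, so producing beats shutting down (which would give -£51).

Q = 4; profit = -£24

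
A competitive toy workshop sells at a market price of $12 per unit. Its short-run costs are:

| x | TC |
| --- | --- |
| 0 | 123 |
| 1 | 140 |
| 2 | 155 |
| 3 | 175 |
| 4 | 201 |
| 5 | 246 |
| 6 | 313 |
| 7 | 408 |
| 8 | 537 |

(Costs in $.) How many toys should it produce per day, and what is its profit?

Profit at each row (π = 12x − TC): x=0: -123; x=1: -128; x=2: -131; x=3: -139; x=4: -153; x=5: -186; x=6: -241; x=7: -324; x=8: -441.
Profit is highest at x = 0. Equivalently, the lowest AVC in the table is 32/2 ≈ $16 at x = 2, and P = $12 falls below it — price never covers variable cost, so the firm shuts down and loses only its fixed cost.

x = 0 (shut down); profit = -$123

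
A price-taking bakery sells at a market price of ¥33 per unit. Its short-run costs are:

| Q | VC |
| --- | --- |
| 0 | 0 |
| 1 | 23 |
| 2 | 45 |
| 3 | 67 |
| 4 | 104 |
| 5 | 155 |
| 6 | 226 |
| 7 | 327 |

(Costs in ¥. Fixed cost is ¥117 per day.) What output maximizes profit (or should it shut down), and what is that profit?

Compute π = P·Q − TC at each output: Q=0: -117; Q=1: -107; Q=2: -96; Q=3: -85; Q=4: -89; Q=5: -107; Q=6: -145; Q=7: -213.
Profit is maximized at Q = 3. AVC there is 67/3 = ¥22.33 ≤ P, so producing beats shutting down (which would give -¥117).

Q = 3; profit = -¥85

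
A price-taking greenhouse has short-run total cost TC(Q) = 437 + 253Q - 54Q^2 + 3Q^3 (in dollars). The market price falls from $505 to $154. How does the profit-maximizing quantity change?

MC = 253 - 108Q + 9Q^2; the shutdown threshold is min AVC = $10 (at Q = 9).
With P = $505 above the shutdown price, P = MC gives Q = 14.
At P = $154 ≥ min AVC, set P = MC: Q = 11. The firm stays open but cuts output.

Output falls from 14 to 11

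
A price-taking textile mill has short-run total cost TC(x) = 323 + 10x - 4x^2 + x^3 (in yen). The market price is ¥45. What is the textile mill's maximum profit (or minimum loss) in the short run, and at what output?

AVC = 10 - 4x + x^2 has its minimum ¥6 at x = 2; price ¥45 clears that bar, so the firm operates.
With MC = 10 - 8x + 3x^2, P = MC on the upward-sloping part at x* = 5.
TR = 45·5 = 225. TC = 323 + 75 = 398. Profit = 225 − 398 = -¥173.
By producing, the firm covers all variable cost plus ¥150 of fixed cost; shutting down would lose the full ¥323.

Profit = -¥173 at x = 5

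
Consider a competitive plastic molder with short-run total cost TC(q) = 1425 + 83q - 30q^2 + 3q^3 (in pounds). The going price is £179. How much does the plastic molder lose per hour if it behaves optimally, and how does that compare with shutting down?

AVC = 83 - 30q + 3q^2 has its minimum £8 at q = 5; price £179 clears that bar, so the firm operates.
MC = 83 - 60q + 9q^2. Setting P = MC and taking the root on the rising branch gives q* = 8.
TR = 179·8 = 1432. TC = 1425 + 280 = 1705. Profit = 1432 − 1705 = -£273.
Shutting down would mean losing the fixed cost of £1425, so operating at a loss of £273 is better by £1152.

Profit = -£273 at q = 8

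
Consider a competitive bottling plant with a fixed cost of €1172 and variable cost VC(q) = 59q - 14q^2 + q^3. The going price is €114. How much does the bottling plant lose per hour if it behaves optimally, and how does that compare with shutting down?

AVC = 59 - 14q + q^2; min AVC = €10 at q = 7. Since P = €114 ≥ min AVC, the firm produces.
With MC = 59 - 28q + 3q^2, P = MC on the upward-sloping part at q* = 11.
TR = 114·11 = 1254. TC = 1172 + 286 = 1458. Profit = 1254 − 1458 = -€204.
By producing, the firm covers all variable cost plus €968 of fixed cost; shutting down would lose the full €1172.

Profit = -€204 at q = 11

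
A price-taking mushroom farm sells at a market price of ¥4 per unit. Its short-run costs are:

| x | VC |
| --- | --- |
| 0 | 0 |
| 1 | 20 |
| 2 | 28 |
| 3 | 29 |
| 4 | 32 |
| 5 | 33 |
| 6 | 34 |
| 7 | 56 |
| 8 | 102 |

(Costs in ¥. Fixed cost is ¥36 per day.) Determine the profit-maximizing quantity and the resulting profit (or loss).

Tabulate TR − TC: x=0: -36; x=1: -52; x=2: -56; x=3: -53; x=4: -52; x=5: -49; x=6: -46; x=7: -64; x=8: -106.
Profit is highest at x = 0. Equivalently, the lowest AVC in the table is 34/6 ≈ ¥5.67 at x = 6, and P = ¥4 falls below it — price never covers variable cost, so the firm shuts down and loses only its fixed cost.

x = 0 (shut down); profit = -¥36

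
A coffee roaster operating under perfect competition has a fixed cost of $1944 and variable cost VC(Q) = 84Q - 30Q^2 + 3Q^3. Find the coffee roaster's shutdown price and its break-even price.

Shutdown price = $9; break-even price = $273

Shutdown price = min AVC. AVC = 84 - 30Q + 3Q^2, with vertex at Q = 5 and minimum $9.
ATC = 1944/Q + 84 - 30Q + 3Q^2. Setting dATC/dQ = −1944/Q^2 − 30 + 6Q = 0 gives Q = 9 (since 6·9^3 − 30·9^2 = 1944).
min ATC = 1944/9 + 84 − 30·9 + 3·9^2 = $273. That is the break-even price.
Between these two prices the firm operates at a loss; above $273 it earns a profit.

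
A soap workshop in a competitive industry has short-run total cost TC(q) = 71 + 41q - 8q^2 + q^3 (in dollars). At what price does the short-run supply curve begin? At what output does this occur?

$25 per unit, at q = 4

The shutdown price is the minimum of AVC. VC = 41q - 8q^2 + q^3, so AVC = 41 - 8q + q^2.
At the minimum of AVC, MC = AVC. MC = 41 - 16q + 3q^2; setting MC = AVC gives 2q^2 - 8q = 0, so q = 4. min AVC = 25.
For P < $25 the firm produces nothing.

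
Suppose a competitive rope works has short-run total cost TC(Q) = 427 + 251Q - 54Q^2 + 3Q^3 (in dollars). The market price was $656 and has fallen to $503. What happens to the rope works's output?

Output falls from 15 to 14

AVC = 251 - 54Q + 3Q^2, minimized at Q = 9 where min AVC = $8. MC = 251 - 108Q + 9Q^2.
With P = $656 above the shutdown price, P = MC gives Q = 15.
At P = $503 ≥ min AVC, set P = MC: Q = 14. The firm stays open but cuts output.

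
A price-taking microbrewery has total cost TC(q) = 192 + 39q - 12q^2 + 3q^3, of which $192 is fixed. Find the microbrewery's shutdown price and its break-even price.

Shutdown price = $27; break-even price = $87

AVC = 39 - 12q + 3q^2; minimized at q = 2, giving min AVC = $27. That is the shutdown price.
ATC = 192/q + 39 - 12q + 3q^2. Setting dATC/dq = −192/q^2 − 12 + 6q = 0 gives q = 4 (since 6·4^3 − 12·4^2 = 192).
min ATC = 192/4 + 39 − 12·4 + 3·4^2 = $87. That is the break-even price.
For $27 ≤ P < $87 the firm produces at a loss; below $27 it shuts down.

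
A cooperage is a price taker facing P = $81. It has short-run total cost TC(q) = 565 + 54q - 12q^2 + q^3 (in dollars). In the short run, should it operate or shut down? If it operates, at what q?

Variable cost is VC = 54q - 12q^2 + q^3, so AVC = VC/q = 54 - 12q + q^2 and MC = dTC/dq = 54 - 24q + 3q^2.
AVC hits its minimum where MC = AVC, at q = 6, giving min AVC = 54 - 12·6 + 6^2 = $18.
P = $81 exceeds min AVC = $18, so the firm stays open.
P = MC gives -27 - 24q + 3q^2 = 0, with roots -1 and 9. Take the larger (rising MC): q* = 9.
Check: AVC at q = 9 is $27 ≤ P, so revenue covers variable cost.
Profit = P·q − TC = 81·9 − 808 = -$79, a loss, but smaller than the $565 fixed cost the firm would lose by shutting down.

Produce at q = 9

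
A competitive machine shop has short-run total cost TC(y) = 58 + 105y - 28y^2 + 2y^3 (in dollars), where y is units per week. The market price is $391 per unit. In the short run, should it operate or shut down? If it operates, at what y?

Produce at y = 13

Strip out fixed cost: VC = 105y - 28y^2 + 2y^3. Then AVC = 105 - 28y + 2y^2 and MC = 105 - 56y + 6y^2.
AVC is minimized where dAVC/dy = -28 + 4y = 0, at y = 7; min AVC = 105 - 28·7 + 2·7^2 = $7.
Since P = $391 ≥ min AVC = $7, price covers variable cost and the firm should produce.
Set P = MC: 391 = 105 - 56y + 6y^2 → -286 - 56y + 6y^2 = 0. The roots are y = -11/3 and y = 13; the profit-maximizing output is on the rising part of MC, so y* = 13.
Check: AVC at y = 13 is $79 ≤ P, so revenue covers variable cost.
Profit = P·y − TC = 391·13 − 1085 = $3998.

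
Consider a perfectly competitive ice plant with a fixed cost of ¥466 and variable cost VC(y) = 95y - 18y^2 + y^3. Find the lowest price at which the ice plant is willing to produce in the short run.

The shutdown price is the minimum of AVC. VC = 95y - 18y^2 + y^3, so AVC = 95 - 18y + y^2.
At the minimum of AVC, MC = AVC. MC = 95 - 36y + 3y^2; setting MC = AVC gives 2y^2 - 18y = 0, so y = 9. min AVC = 14.
The firm shuts down for any P below ¥14.

¥14 per unit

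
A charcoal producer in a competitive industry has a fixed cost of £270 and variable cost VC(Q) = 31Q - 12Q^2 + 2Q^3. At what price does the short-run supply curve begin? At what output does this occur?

£13 per unit, at Q = 3

The shutdown price is the minimum of AVC. VC = 31Q - 12Q^2 + 2Q^3, so AVC = 31 - 12Q + 2Q^2.
At the minimum of AVC, MC = AVC. MC = 31 - 24Q + 6Q^2; setting MC = AVC gives 4Q^2 - 12Q = 0, so Q = 3. min AVC = 13.
So the shutdown price is £13.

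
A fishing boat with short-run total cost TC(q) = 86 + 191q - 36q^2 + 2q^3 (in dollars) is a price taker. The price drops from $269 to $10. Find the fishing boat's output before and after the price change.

MC = 191 - 72q + 6q^2; the shutdown threshold is min AVC = $29 (at q = 9).
With P = $269 above the shutdown price, P = MC gives q = 13.
At P = $10 < min AVC = $29, price no longer covers variable cost at any output, so the firm shuts down: q = 0.

Output falls from 13 to 0 (the firm shuts down)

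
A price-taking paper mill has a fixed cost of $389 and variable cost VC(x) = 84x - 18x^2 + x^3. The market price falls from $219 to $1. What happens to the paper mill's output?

AVC = 84 - 18x + x^2, minimized at x = 9 where min AVC = $3. MC = 84 - 36x + 3x^2.
At P = $219 ≥ min AVC, set P = MC on the rising branch: x = 15.
At P = $1 < min AVC = $3, price no longer covers variable cost at any output, so the firm shuts down: x = 0.

Output falls from 15 to 0 (the firm shuts down)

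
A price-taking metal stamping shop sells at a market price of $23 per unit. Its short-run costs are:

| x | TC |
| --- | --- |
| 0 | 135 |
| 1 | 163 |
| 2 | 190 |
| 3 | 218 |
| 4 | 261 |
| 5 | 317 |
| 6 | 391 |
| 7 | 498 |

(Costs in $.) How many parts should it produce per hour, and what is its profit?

Tabulate TR − TC: x=0: -135; x=1: -140; x=2: -144; x=3: -149; x=4: -169; x=5: -202; x=6: -253; x=7: -337.
Profit is highest at x = 0. Equivalently, the lowest AVC in the table is 55/2 ≈ $27.50 at x = 2, and P = $23 falls below it — price never covers variable cost, so the firm shuts down and loses only its fixed cost.

x = 0 (shut down); profit = -$135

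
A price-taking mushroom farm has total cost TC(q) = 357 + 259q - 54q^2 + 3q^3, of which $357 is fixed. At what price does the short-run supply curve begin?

The firm shuts down when price falls below the minimum of average variable cost. AVC = VC/q = 259 - 54q + 3q^2.
At the minimum of AVC, MC = AVC. MC = 259 - 108q + 9q^2; setting MC = AVC gives 6q^2 - 54q = 0, so q = 9. min AVC = 16.
For P < $16 the firm produces nothing.

$16 per unit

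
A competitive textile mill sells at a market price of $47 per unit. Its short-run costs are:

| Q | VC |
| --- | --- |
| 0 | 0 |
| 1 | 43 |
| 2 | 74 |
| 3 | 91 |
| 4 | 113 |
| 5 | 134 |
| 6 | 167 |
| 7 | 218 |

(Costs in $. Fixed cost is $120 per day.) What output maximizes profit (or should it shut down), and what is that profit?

Q = 6; profit = -$5

Compute π = P·Q − TC at each output: Q=0: -120; Q=1: -116; Q=2: -100; Q=3: -70; Q=4: -45; Q=5: -19; Q=6: -5; Q=7: -9.
Profit is maximized at Q = 6. AVC there is 167/6 = $27.83 ≤ P, so producing beats shutting down (which would give -$120).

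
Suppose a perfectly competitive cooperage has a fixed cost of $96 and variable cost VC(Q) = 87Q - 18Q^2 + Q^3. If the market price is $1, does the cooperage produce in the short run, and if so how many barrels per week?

Shut down

From TC, MC = TC'(Q) = 87 - 36Q + 3Q^2 and AVC = VC/Q = 87 - 18Q + Q^2.
AVC hits its minimum where MC = AVC, at Q = 9, giving min AVC = 87 - 18·9 + 9^2 = $6.
With P < min AVC ($1 < $6), every unit sold adds to the loss.
Shutting down limits the loss to fixed cost, $96.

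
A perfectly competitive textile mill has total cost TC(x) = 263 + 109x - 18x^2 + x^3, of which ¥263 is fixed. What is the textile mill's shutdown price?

¥28 per unit

The firm shuts down when price falls below the minimum of average variable cost. AVC = VC/x = 109 - 18x + x^2.
At the minimum of AVC, MC = AVC. MC = 109 - 36x + 3x^2; setting MC = AVC gives 2x^2 - 18x = 0, so x = 9. min AVC = 28.
The firm shuts down for any P below ¥28.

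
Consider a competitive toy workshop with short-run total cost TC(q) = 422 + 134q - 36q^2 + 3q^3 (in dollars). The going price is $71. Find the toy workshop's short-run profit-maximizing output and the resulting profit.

Profit = -$128 at q = 7

AVC = 134 - 36q + 3q^2 has its minimum $26 at q = 6; price $71 clears that bar, so the firm operates.
MC = 134 - 72q + 9q^2. Setting P = MC and taking the root on the rising branch gives q* = 7.
TR = 71·7 = 497. TC = 422 + 203 = 625. Profit = 497 − 625 = -$128.
Shutting down would mean losing the fixed cost of $422, so operating at a loss of $128 is better by $294.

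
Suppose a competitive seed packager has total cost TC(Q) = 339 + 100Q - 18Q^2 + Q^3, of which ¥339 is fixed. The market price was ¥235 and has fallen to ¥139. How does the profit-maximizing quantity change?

Output falls from 15 to 13

AVC = 100 - 18Q + Q^2, minimized at Q = 9 where min AVC = ¥19. MC = 100 - 36Q + 3Q^2.
With P = ¥235 above the shutdown price, P = MC gives Q = 15.
At P = ¥139 ≥ min AVC, set P = MC: Q = 13. The firm stays open but cuts output.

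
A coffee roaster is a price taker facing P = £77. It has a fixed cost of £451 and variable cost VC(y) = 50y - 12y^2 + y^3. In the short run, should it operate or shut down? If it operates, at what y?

Produce at y = 9

From TC, MC = TC'(y) = 50 - 24y + 3y^2 and AVC = VC/y = 50 - 12y + y^2.
The AVC parabola has its vertex at y = 12/2 = 6, where AVC = 50 - 12·6 + 6^2 = £14.
Because £77 ≥ £14, revenue can cover variable cost; the firm operates.
Set P = MC: 77 = 50 - 24y + 3y^2 → -27 - 24y + 3y^2 = 0. The roots are y = -1 and y = 9; the profit-maximizing output is on the rising part of MC, so y* = 9.
Check: AVC at y = 9 is £23 ≤ P, so revenue covers variable cost.
Profit = P·y − TC = 77·9 − 658 = £35.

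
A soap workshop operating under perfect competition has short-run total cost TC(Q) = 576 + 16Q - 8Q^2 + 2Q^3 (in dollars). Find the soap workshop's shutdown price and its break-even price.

Shutdown price = min AVC. AVC = 16 - 8Q + 2Q^2, with vertex at Q = 2 and minimum $8.
ATC = 576/Q + 16 - 8Q + 2Q^2. Setting dATC/dQ = −576/Q^2 − 8 + 4Q = 0 gives Q = 6 (since 4·6^3 − 8·6^2 = 576).
min ATC = 576/6 + 16 − 8·6 + 2·6^2 = $136. That is the break-even price.
For $8 ≤ P < $136 the firm produces at a loss; below $8 it shuts down.

Shutdown price = $8; break-even price = $136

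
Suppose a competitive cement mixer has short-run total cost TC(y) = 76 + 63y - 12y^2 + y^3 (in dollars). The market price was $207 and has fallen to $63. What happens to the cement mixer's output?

Output falls from 12 to 8

MC = 63 - 24y + 3y^2; the shutdown threshold is min AVC = $27 (at y = 6).
With P = $207 above the shutdown price, P = MC gives y = 12.
At P = $63 ≥ min AVC, set P = MC: y = 8. The firm stays open but cuts output.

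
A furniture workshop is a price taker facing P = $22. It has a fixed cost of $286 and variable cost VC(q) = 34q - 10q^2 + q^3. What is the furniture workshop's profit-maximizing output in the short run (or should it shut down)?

Produce at q = 6

Strip out fixed cost: VC = 34q - 10q^2 + q^3. Then AVC = 34 - 10q + q^2 and MC = 34 - 20q + 3q^2.
AVC hits its minimum where MC = AVC, at q = 5, giving min AVC = 34 - 10·5 + 5^2 = $9.
P = $22 exceeds min AVC = $9, so the firm stays open.
P = MC gives 12 - 20q + 3q^2 = 0, with roots 2/3 and 6. Take the larger (rising MC): q* = 6.
Check: AVC at q = 6 is $10 ≤ P, so revenue covers variable cost.
Profit = P·q − TC = 22·6 − 346 = -$214, a loss, but smaller than the $286 fixed cost the firm would lose by shutting down.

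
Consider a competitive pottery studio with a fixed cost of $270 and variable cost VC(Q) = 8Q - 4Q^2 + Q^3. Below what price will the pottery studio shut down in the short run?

The shutdown price is the minimum of AVC. VC = 8Q - 4Q^2 + Q^3, so AVC = 8 - 4Q + Q^2.
dAVC/dQ = -4 + 2Q = 0 gives Q = 2. min AVC = 8 - 4·2 + 2^2 = 4.
So the shutdown price is $4.

$4 per unit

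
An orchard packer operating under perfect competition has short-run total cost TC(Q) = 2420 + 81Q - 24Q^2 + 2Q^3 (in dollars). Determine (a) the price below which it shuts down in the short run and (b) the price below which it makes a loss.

Shutdown price = $9; break-even price = $279

Shutdown price = min AVC. AVC = 81 - 24Q + 2Q^2, with vertex at Q = 6 and minimum $9.
ATC = 2420/Q + 81 - 24Q + 2Q^2. Setting dATC/dQ = −2420/Q^2 − 24 + 4Q = 0 gives Q = 11 (since 4·11^3 − 24·11^2 = 2420).
min ATC = 2420/11 + 81 − 24·11 + 2·11^2 = $279. That is the break-even price.
Between these two prices the firm operates at a loss; above $279 it earns a profit.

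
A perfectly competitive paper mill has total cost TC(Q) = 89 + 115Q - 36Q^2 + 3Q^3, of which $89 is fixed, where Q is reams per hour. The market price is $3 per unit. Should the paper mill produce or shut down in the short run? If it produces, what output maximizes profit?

Shut down

From TC, MC = TC'(Q) = 115 - 72Q + 9Q^2 and AVC = VC/Q = 115 - 36Q + 3Q^2.
AVC is minimized where dAVC/dQ = -36 + 6Q = 0, at Q = 6; min AVC = 115 - 36·6 + 3·6^2 = $7.
With P < min AVC ($3 < $7), every unit sold adds to the loss.
Best response: produce nothing and absorb the $89 fixed cost.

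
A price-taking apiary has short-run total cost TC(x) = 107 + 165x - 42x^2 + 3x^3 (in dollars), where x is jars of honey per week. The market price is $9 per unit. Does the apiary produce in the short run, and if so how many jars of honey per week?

Shut down

Variable cost is VC = 165x - 42x^2 + 3x^3, so AVC = VC/x = 165 - 42x + 3x^2 and MC = dTC/dx = 165 - 84x + 9x^2.
The AVC parabola has its vertex at x = 42/6 = 7, where AVC = 165 - 42·7 + 3·7^2 = $18.
Since P = $9 < min AVC = $18, price fails to cover variable cost at any output.
Best response: produce nothing and absorb the $107 fixed cost.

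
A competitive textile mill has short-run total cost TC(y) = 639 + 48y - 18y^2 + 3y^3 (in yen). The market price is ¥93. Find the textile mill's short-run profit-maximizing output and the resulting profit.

Profit = -¥339 at y = 5

AVC = 48 - 18y + 3y^2 has its minimum ¥21 at y = 3; price ¥93 clears that bar, so the firm operates.
MC = 48 - 36y + 9y^2. Setting P = MC and taking the root on the rising branch gives y* = 5.
TR = 93·5 = 465. TC = 639 + 165 = 804. Profit = 465 − 804 = -¥339.
Shutting down would mean losing the fixed cost of ¥639, so operating at a loss of ¥339 is better by ¥300.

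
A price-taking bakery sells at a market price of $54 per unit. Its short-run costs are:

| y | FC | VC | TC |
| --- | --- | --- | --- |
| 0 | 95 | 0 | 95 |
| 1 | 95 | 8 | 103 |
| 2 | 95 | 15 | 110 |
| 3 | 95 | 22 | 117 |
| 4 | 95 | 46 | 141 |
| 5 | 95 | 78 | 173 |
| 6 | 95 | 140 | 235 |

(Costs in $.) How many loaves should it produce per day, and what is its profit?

Tabulate TR − TC: y=0: -95; y=1: -49; y=2: -2; y=3: 45; y=4: 75; y=5: 97; y=6: 89.
Profit is maximized at y = 5. AVC there is 78/5 = $15.60 ≤ P, so producing beats shutting down (which would give -$95).

y = 5; profit = $97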